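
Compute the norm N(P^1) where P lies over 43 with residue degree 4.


N(P^a) = p^(a*f)
= 43^(1*4)
= 43^4
= 3418801

3418801


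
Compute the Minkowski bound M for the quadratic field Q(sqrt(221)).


d = 221, d mod 4 = 1, so disc(K) = d = 221; |disc(K)| = 221
Real quadratic field, so n = 2, s = r2 = 0, r1 = 2
M = (n!/n^n) * (4/pi)^s * sqrt(|disc(K)|) = (2!/2^2) * (4/pi)^0 * sqrt(221)
= 0.5 * 1.000000 * 14.866069
= 7.4330

7.4330


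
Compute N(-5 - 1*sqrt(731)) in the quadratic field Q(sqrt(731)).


N(a + b*sqrt(d)) = a^2 - d*b^2
= (-5)^2 - (731)*(-1)^2
= 25 - 731
= -706

-706


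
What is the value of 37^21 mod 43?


p = 43 is prime and the exponent is (p-1)/2 = 21, so by Euler's criterion 37^21 = (37/43) = +1 or -1 mod 43.
Compute by square-and-multiply:
  21 = 16 + 4 + 1 (binary 10101)
  Repeated squaring mod 43: 37^1 = 37, 37^2 = 36, 37^4 = 6, 37^8 = 36, 37^16 = 6
  37^21 = 37^16 * 37^4 * 37^1 = 6 * 6 * 37 mod 43
    6 * 6 = 36 = 36 mod 43
    36 * 37 = 1332 = 42 mod 43
  37^21 = 42 mod 43
Result 42 = p - 1 = -1 mod 43: 37 is a quadratic non-residue mod 43. As a residue in [0, p-1] the value is 42.
37^21 mod 43 = 42

42


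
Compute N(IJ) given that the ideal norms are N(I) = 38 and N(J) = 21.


N(IJ) = N(I) * N(J)
= 38 * 21
= 798

798


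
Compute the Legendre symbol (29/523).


p = 523 is prime, so compute (29/523) with the reciprocity algorithm (Jacobi-symbol steps: pull out 2s via (2/n), flip via reciprocity, reduce):
  reciprocity: (29/523) -> +(523/29)
  reduce: (1/29)
  (1/29) = 1
Product of signs = 1
(29/523) = 1

1


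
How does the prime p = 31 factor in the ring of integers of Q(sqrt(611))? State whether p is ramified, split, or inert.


K = Q(sqrt(611)). Since d mod 4 = 3, disc(K) = 2444.
Check p | disc: 2444 mod 31 = 26.
p does not divide disc. Compute Legendre symbol (d/p):
22^((31-1)/2) mod 31 = -1
(d/p) = -1, so p is inert: (p) stays prime with e=1, f=2, g=1.
Therefore p is inert.

inert


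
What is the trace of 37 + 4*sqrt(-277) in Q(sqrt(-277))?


Tr(a + b*sqrt(d)) = (a + b*sqrt(d)) + (a - b*sqrt(d)) = 2a
= 2 * (37)
= 74

74


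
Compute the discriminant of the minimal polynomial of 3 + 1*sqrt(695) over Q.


The element 3 + 1*sqrt(695) has minimal polynomial:
x^2 - 6*x - 686
Discriminant = (-6)^2 - 4*(-686)
= 36 + 2744
= 2780

2780


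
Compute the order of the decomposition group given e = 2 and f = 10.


|D_P| = e * f
= 2 * 10
= 20

20


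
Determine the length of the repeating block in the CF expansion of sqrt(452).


Run the CF algorithm for sqrt(452).
a_0 = floor(sqrt(452)) = 21; set m_0=0, q_0=1.
Recurrence: m' = q*a - m,  q' = (d - m'^2)/q,  a' = floor((a_0 + m')/q').
  step 1: m=21, q=11, a=3
  step 2: m=12, q=28, a=1
  step 3: m=16, q=7, a=5
  step 4: m=19, q=13, a=3
  step 5: m=20, q=4, a=10
  step 6: m=20, q=13, a=3
  step 7: m=19, q=7, a=5
  step 8: m=16, q=28, a=1
  step 9: m=12, q=11, a=3
  step 10: m=21, q=1, a=42
a_10 = 2*a_0 = 42, so the period closes here.
sqrt(452) = [21; 3, 1, 5, 3, 10, 3, 5, 1, 3, 42]
Period length = 10

10


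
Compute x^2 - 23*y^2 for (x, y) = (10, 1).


x^2 - d*y^2
= 10^2 - 23*1^2
= 100 - 23
= 77

77


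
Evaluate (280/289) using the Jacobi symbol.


Compute (280/289) via quadratic reciprocity:
  pull out 2: (2/289) = +1  (since 289 mod 8 = 1)
  pull out 2: (2/289) = +1  (since 289 mod 8 = 1)
  pull out 2: (2/289) = +1  (since 289 mod 8 = 1)
  reciprocity: (35/289) -> +(289/35)
  reduce: (9/35)
  reciprocity: (9/35) -> +(35/9)
  reduce: (8/9)
  pull out 2: (2/9) = +1  (since 9 mod 8 = 1)
  pull out 2: (2/9) = +1  (since 9 mod 8 = 1)
  pull out 2: (2/9) = +1  (since 9 mod 8 = 1)
  (1/9) = 1
Product of signs = 1

1


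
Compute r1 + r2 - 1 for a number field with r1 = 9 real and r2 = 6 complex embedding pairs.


By Dirichlet's unit theorem:
rank = r1 + r2 - 1
= 9 + 6 - 1
= 14

14


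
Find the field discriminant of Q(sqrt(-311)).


For K = Q(sqrt(d)) with d squarefree: disc(K) = d if d = 1 mod 4, and disc(K) = 4d if d = 2 or 3 mod 4.
Here d = -311, and d mod 4 = 1.
d = 1 mod 4 (O_K = Z[(1+sqrt(d))/2]), so disc(K) = d = -311

-311


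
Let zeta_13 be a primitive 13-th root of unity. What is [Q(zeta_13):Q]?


The degree equals Euler's totient phi(13).
13 = 13
phi(13) = 12

12


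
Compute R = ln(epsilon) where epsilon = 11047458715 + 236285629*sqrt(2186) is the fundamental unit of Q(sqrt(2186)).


epsilon = 11047458715 + 236285629*sqrt(2186)
= 2.2095e+10
R = ln(2.2095e+10)
= 23.8186

23.8186


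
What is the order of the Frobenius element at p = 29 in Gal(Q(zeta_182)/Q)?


The Frobenius at p in Gal(Q(zeta_n)/Q) = (Z/nZ)* is the class of p, so its order is ord_182(29), the smallest k >= 1 with 29^k = 1 mod 182.
n = 182 = 2 * 7 * 13, phi(182) = 72; the order divides phi(n).
Divisors of 72: 1, 2, 3, 4, 6, 8, 9, 12, 18, 24, 36, 72
Repeated squaring mod 182: 29^1 = 29, 29^2 = 113, 29^4 = 29, 29^8 = 113, 29^16 = 29, 29^32 = 113, 29^64 = 29
Test divisors in increasing order:
  k=1: 29^1 = 29 mod 182
  k=2: 29^2 = 113 mod 182
  k=3: 29^3 = 113 * 29 = 1 mod 182  <- first divisor giving 1
Order = 3

3


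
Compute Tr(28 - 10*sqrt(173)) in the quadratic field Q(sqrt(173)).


Tr(a + b*sqrt(d)) = (a + b*sqrt(d)) + (a - b*sqrt(d)) = 2a
= 2 * (28)
= 56

56


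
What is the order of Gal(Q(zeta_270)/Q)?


|Gal(Q(zeta_270)/Q)| = phi(270)
= 72

72


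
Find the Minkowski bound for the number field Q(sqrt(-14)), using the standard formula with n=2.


d = -14, d mod 4 = 2, so disc(K) = 4d = -56; |disc(K)| = 56
Imaginary quadratic field, so n = 2, s = r2 = 1, r1 = 0
M = (n!/n^n) * (4/pi)^s * sqrt(|disc(K)|) = (2!/2^2) * (4/pi)^1 * sqrt(56)
= 0.5 * 1.273240 * 7.483315
= 4.7640

4.7640


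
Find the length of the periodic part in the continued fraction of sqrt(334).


Run the CF algorithm for sqrt(334).
a_0 = floor(sqrt(334)) = 18; set m_0=0, q_0=1.
Recurrence: m' = q*a - m,  q' = (d - m'^2)/q,  a' = floor((a_0 + m')/q').
  step 1: m=18, q=10, a=3
  step 2: m=12, q=19, a=1
  step 3: m=7, q=15, a=1
  step 4: m=8, q=18, a=1
  step 5: m=10, q=13, a=2
  step 6: m=16, q=6, a=5
  step 7: m=14, q=23, a=1
  step 8: m=9, q=11, a=2
  step 9: m=13, q=15, a=2
  step 10: m=17, q=3, a=11
  step 11: m=16, q=26, a=1
  step 12: m=10, q=9, a=3
  step 13: m=17, q=5, a=7
  step 14: m=18, q=2, a=18
  step 15: m=18, q=5, a=7
  step 16: m=17, q=9, a=3
  step 17: m=10, q=26, a=1
  step 18: m=16, q=3, a=11
  step 19: m=17, q=15, a=2
  step 20: m=13, q=11, a=2
  step 21: m=9, q=23, a=1
  step 22: m=14, q=6, a=5
  step 23: m=16, q=13, a=2
  step 24: m=10, q=18, a=1
  step 25: m=8, q=15, a=1
  step 26: m=7, q=19, a=1
  step 27: m=12, q=10, a=3
  step 28: m=18, q=1, a=36
a_28 = 2*a_0 = 36, so the period closes here.
sqrt(334) = [18; 3, 1, 1, 1, 2, 5, 1, 2, 2, 11, 1, 3, 7, 18, 7, 3, 1, 11, 2, 2, 1, 5, 2, 1, 1, 1, 3, 36]
Period length = 28

28


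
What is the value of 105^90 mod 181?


p = 181 is prime and the exponent is (p-1)/2 = 90, so by Euler's criterion 105^90 = (105/181) = +1 or -1 mod 181.
Compute by square-and-multiply:
  90 = 64 + 16 + 8 + 2 (binary 1011010)
  Repeated squaring mod 181: 105^1 = 105, 105^2 = 165, 105^4 = 75, 105^8 = 14, 105^16 = 15, 105^32 = 44, 105^64 = 126
  105^90 = 105^64 * 105^16 * 105^8 * 105^2 = 126 * 15 * 14 * 165 mod 181
    126 * 15 = 1890 = 80 mod 181
    80 * 14 = 1120 = 34 mod 181
    34 * 165 = 5610 = 180 mod 181
  105^90 = 180 mod 181
Result 180 = p - 1 = -1 mod 181: 105 is a quadratic non-residue mod 181. As a residue in [0, p-1] the value is 180.
105^90 mod 181 = 180

180


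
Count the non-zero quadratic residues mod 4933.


For prime p, the number of non-zero quadratic residues is (p-1)/2.
= (4933-1)/2
= 2466

2466


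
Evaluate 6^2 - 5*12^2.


x^2 - d*y^2
= 6^2 - 5*12^2
= 36 - 720
= -684

-684


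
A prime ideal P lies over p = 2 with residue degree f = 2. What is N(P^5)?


N(P^a) = p^(a*f)
= 2^(5*2)
= 2^10
= 1024

1024


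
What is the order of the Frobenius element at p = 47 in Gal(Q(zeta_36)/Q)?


The Frobenius at p in Gal(Q(zeta_n)/Q) = (Z/nZ)* is the class of p, so its order is ord_36(47), the smallest k >= 1 with 47^k = 1 mod 36.
n = 36 = 2^2 * 3^2, phi(36) = 12; the order divides phi(n).
Divisors of 12: 1, 2, 3, 4, 6, 12
Repeated squaring mod 36: 47^1 = 11, 47^2 = 13, 47^4 = 25, 47^8 = 13
Test divisors in increasing order:
  k=1: 47^1 = 11 mod 36
  k=2: 47^2 = 13 mod 36
  k=3: 47^3 = 13 * 11 = 35 mod 36
  k=4: 47^4 = 25 mod 36
  k=6: 47^6 = 25 * 13 = 1 mod 36  <- first divisor giving 1
Order = 6

6


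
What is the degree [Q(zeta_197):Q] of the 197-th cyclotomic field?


The degree equals Euler's totient phi(197).
197 = 197
phi(197) = 196

196


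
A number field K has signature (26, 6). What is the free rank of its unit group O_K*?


By Dirichlet's unit theorem:
rank = r1 + r2 - 1
= 26 + 6 - 1
= 31

31


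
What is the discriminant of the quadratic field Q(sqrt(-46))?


For K = Q(sqrt(d)) with d squarefree: disc(K) = d if d = 1 mod 4, and disc(K) = 4d if d = 2 or 3 mod 4.
Here d = -46, and d mod 4 = 2.
d = 2 mod 4, not 1 (O_K = Z[sqrt(d)]), so disc(K) = 4d = 4 * (-46) = -184

-184


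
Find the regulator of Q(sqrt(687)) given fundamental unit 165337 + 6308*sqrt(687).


epsilon = 165337 + 6308*sqrt(687)
= 330674.0000
R = ln(330674.0000)
= 12.7089

12.7089


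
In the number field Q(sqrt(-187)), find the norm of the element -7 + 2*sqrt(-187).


N(a + b*sqrt(d)) = a^2 - d*b^2
= (-7)^2 - (-187)*(2)^2
= 49 + 748
= 797

797


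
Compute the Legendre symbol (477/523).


p = 523 is prime, so compute (477/523) with the reciprocity algorithm (Jacobi-symbol steps: pull out 2s via (2/n), flip via reciprocity, reduce):
  reciprocity: (477/523) -> +(523/477)
  reduce: (46/477)
  pull out 2: (2/477) = -1  (since 477 mod 8 = 5)
  reciprocity: (23/477) -> +(477/23)
  reduce: (17/23)
  reciprocity: (17/23) -> +(23/17)
  reduce: (6/17)
  pull out 2: (2/17) = +1  (since 17 mod 8 = 1)
  reciprocity: (3/17) -> +(17/3)
  reduce: (2/3)
  pull out 2: (2/3) = -1  (since 3 mod 8 = 3)
  (1/3) = 1
Product of signs = 1
(477/523) = 1

1


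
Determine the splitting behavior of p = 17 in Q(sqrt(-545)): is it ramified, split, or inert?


K = Q(sqrt(-545)). Since d mod 4 = 3, disc(K) = -2180.
Check p | disc: -2180 mod 17 = 13.
p does not divide disc. Compute Legendre symbol (d/p):
16^((17-1)/2) mod 17 = 1
(d/p) = 1, so p splits: (p) = P*P' with e=1, f=1, g=2.
Therefore p is split.

split


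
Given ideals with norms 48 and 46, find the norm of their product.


N(IJ) = N(I) * N(J)
= 48 * 46
= 2208

2208


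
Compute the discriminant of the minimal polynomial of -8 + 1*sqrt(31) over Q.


The element -8 + 1*sqrt(31) has minimal polynomial:
x^2 + 16*x + 33
Discriminant = (16)^2 - 4*(33)
= 256 - 132
= 124

124


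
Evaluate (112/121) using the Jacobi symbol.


Compute (112/121) via quadratic reciprocity:
  pull out 2: (2/121) = +1  (since 121 mod 8 = 1)
  pull out 2: (2/121) = +1  (since 121 mod 8 = 1)
  pull out 2: (2/121) = +1  (since 121 mod 8 = 1)
  pull out 2: (2/121) = +1  (since 121 mod 8 = 1)
  reciprocity: (7/121) -> +(121/7)
  reduce: (2/7)
  pull out 2: (2/7) = +1  (since 7 mod 8 = 7)
  (1/7) = 1
Product of signs = 1

1


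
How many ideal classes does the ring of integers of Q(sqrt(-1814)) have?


K = Q(sqrt(-1814)). d mod 4 = 2, so D = disc(K) = 4d = -7256
h(K) equals the number of primitive reduced positive-definite forms (a, b, c) = a*x^2 + b*x*y + c*y^2 with b^2 - 4ac = D,
where reduced means |b| <= a <= c, with b >= 0 whenever |b| = a or a = c, and primitive means gcd(a, b, c) = 1.
Reduced forces 3a^2 <= |D| = 7256, so 1 <= a <= 49; b must have the parity of D, and c = (b^2 - D)/(4a) must be an integer >= a.
Enumerate a = 1..49, b in [-a, a]:
  a=1: (1, 0, 1814)  [1]
  a=2: (2, 0, 907)  [1]
  a=3: (3, -2, 605), (3, 2, 605)  [2]
  a=4: none
  a=5: (5, -2, 363), (5, 2, 363)  [2]
  a=6: (6, -4, 303), (6, 4, 303)  [2]
  a=7..8: none
  a=9: (9, -4, 202), (9, 4, 202)  [2]
  a=10: (10, -8, 183), (10, 8, 183)  [2]
  a=11: (11, -2, 165), (11, 2, 165)  [2]
  a=12..14: none
  a=15: (15, -8, 122), (15, -2, 121), (15, 2, 121), (15, 8, 122)  [4]
  a=16..17: none
  a=18: (18, -4, 101), (18, 4, 101)  [2]
  a=19..21: none
  a=22: (22, -20, 87), (22, 20, 87)  [2]
  a=23: (23, -14, 81), (23, 14, 81)  [2]
  a=24: none
  a=25: (25, -12, 74), (25, 12, 74)  [2]
  a=26: none
  a=27: (27, -14, 69), (27, 14, 69)  [2]
  a=28: none
  a=29: (29, -20, 66), (29, 20, 66)  [2]
  a=30: (30, -28, 67), (30, -8, 61), (30, 8, 61), (30, 28, 67)  [4]
  a=31..32: none
  a=33: (33, -20, 58), (33, -2, 55), (33, 2, 55), (33, 20, 58)  [4]
  a=34..36: none
  a=37: (37, -12, 50), (37, 12, 50)  [2]
  a=38..40: none
  a=41: (41, -40, 54), (41, 40, 54)  [2]
  a=42: none
  a=43: (43, -22, 45), (43, 22, 45)  [2]
  a=44: none
  a=45: (45, -32, 46), (45, 32, 46)  [2]
  a=46..49: none
Total reduced forms: 1 + 1 + 2 + 2 + 2 + 2 + 2 + 2 + 4 + 2 + 2 + 2 + 2 + 2 + 2 + 4 + 4 + 2 + 2 + 2 + 2 = 46
h = 46

46


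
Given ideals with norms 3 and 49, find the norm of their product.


N(IJ) = N(I) * N(J)
= 3 * 49
= 147

147


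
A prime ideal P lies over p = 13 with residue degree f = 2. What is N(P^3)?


N(P^a) = p^(a*f)
= 13^(3*2)
= 13^6
= 4826809

4826809


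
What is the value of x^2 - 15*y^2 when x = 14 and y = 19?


x^2 - d*y^2
= 14^2 - 15*19^2
= 196 - 5415
= -5219

-5219


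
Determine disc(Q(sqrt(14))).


For K = Q(sqrt(d)) with d squarefree: disc(K) = d if d = 1 mod 4, and disc(K) = 4d if d = 2 or 3 mod 4.
Here d = 14, and d mod 4 = 2.
d = 2 mod 4, not 1 (O_K = Z[sqrt(d)]), so disc(K) = 4d = 4 * (14) = 56

56


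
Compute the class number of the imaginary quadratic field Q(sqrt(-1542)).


K = Q(sqrt(-1542)). d mod 4 = 2, so D = disc(K) = 4d = -6168
h(K) equals the number of primitive reduced positive-definite forms (a, b, c) = a*x^2 + b*x*y + c*y^2 with b^2 - 4ac = D,
where reduced means |b| <= a <= c, with b >= 0 whenever |b| = a or a = c, and primitive means gcd(a, b, c) = 1.
Reduced forces 3a^2 <= |D| = 6168, so 1 <= a <= 45; b must have the parity of D, and c = (b^2 - D)/(4a) must be an integer >= a.
Enumerate a = 1..45, b in [-a, a]:
  a=1: (1, 0, 1542)  [1]
  a=2: (2, 0, 771)  [1]
  a=3: (3, 0, 514)  [1]
  a=4..5: none
  a=6: (6, 0, 257)  [1]
  a=7..10: none
  a=11: (11, -6, 141), (11, 6, 141)  [2]
  a=12..18: none
  a=19: (19, -8, 82), (19, 8, 82)  [2]
  a=20..21: none
  a=22: (22, -16, 73), (22, 16, 73)  [2]
  a=23..28: none
  a=29: (29, -26, 59), (29, 26, 59)  [2]
  a=30: none
  a=31: (31, -30, 57), (31, 30, 57)  [2]
  a=32: none
  a=33: (33, -6, 47), (33, 6, 47)  [2]
  a=34..36: none
  a=37: (37, -14, 43), (37, 14, 43)  [2]
  a=38: (38, -8, 41), (38, 8, 41)  [2]
  a=39..45: none
Total reduced forms: 1 + 1 + 1 + 1 + 2 + 2 + 2 + 2 + 2 + 2 + 2 + 2 = 20
h = 20

20


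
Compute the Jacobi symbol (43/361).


Compute (43/361) via quadratic reciprocity:
  reciprocity: (43/361) -> +(361/43)
  reduce: (17/43)
  reciprocity: (17/43) -> +(43/17)
  reduce: (9/17)
  reciprocity: (9/17) -> +(17/9)
  reduce: (8/9)
  pull out 2: (2/9) = +1  (since 9 mod 8 = 1)
  pull out 2: (2/9) = +1  (since 9 mod 8 = 1)
  pull out 2: (2/9) = +1  (since 9 mod 8 = 1)
  (1/9) = 1
Product of signs = 1

1


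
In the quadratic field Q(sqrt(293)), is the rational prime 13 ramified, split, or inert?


K = Q(sqrt(293)). Since d mod 4 = 1, disc(K) = 293.
Check p | disc: 293 mod 13 = 7.
p does not divide disc. Compute Legendre symbol (d/p):
7^((13-1)/2) mod 13 = -1
(d/p) = -1, so p is inert: (p) stays prime with e=1, f=2, g=1.
Therefore p is inert.

inert


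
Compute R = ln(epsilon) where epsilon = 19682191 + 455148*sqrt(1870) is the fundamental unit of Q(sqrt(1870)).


epsilon = 19682191 + 455148*sqrt(1870)
= 3.9364e+07
R = ln(3.9364e+07)
= 17.4884

17.4884


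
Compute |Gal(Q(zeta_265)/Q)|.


|Gal(Q(zeta_265)/Q)| = phi(265)
= 208

208


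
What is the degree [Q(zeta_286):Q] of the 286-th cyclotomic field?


The degree equals Euler's totient phi(286).
286 = 2 * 11 * 13
phi(286) = 120

120


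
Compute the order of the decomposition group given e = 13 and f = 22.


|D_P| = e * f
= 13 * 22
= 286

286


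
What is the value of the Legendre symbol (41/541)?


p = 541 is prime, so compute (41/541) with the reciprocity algorithm (Jacobi-symbol steps: pull out 2s via (2/n), flip via reciprocity, reduce):
  reciprocity: (41/541) -> +(541/41)
  reduce: (8/41)
  pull out 2: (2/41) = +1  (since 41 mod 8 = 1)
  pull out 2: (2/41) = +1  (since 41 mod 8 = 1)
  pull out 2: (2/41) = +1  (since 41 mod 8 = 1)
  (1/41) = 1
Product of signs = 1
(41/541) = 1

1


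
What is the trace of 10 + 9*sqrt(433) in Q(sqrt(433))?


Tr(a + b*sqrt(d)) = (a + b*sqrt(d)) + (a - b*sqrt(d)) = 2a
= 2 * (10)
= 20

20


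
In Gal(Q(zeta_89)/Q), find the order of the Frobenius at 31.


The Frobenius at p in Gal(Q(zeta_n)/Q) = (Z/nZ)* is the class of p, so its order is ord_89(31), the smallest k >= 1 with 31^k = 1 mod 89.
n = 89 = 89, phi(89) = 88; the order divides phi(n).
Divisors of 88: 1, 2, 4, 8, 11, 22, 44, 88
Repeated squaring mod 89: 31^1 = 31, 31^2 = 71, 31^4 = 57, 31^8 = 45, 31^16 = 67, 31^32 = 39, 31^64 = 8
Test divisors in increasing order:
  k=1: 31^1 = 31 mod 89
  k=2: 31^2 = 71 mod 89
  k=4: 31^4 = 57 mod 89
  k=8: 31^8 = 45 mod 89
  k=11: 31^11 = 45 * 71 * 31 = 77 mod 89
  k=22: 31^22 = 67 * 57 * 71 = 55 mod 89
  k=44: 31^44 = 39 * 45 * 57 = 88 mod 89
  k=88: 31^88 = 8 * 67 * 45 = 1 mod 89  <- first divisor giving 1
Order = 88

88


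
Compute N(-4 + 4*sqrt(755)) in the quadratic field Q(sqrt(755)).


N(a + b*sqrt(d)) = a^2 - d*b^2
= (-4)^2 - (755)*(4)^2
= 16 - 12080
= -12064

-12064


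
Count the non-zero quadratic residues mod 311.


For prime p, the number of non-zero quadratic residues is (p-1)/2.
= (311-1)/2
= 155

155


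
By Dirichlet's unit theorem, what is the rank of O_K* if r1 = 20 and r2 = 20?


By Dirichlet's unit theorem:
rank = r1 + r2 - 1
= 20 + 20 - 1
= 39

39


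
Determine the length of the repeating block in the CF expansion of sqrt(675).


Run the CF algorithm for sqrt(675).
a_0 = floor(sqrt(675)) = 25; set m_0=0, q_0=1.
Recurrence: m' = q*a - m,  q' = (d - m'^2)/q,  a' = floor((a_0 + m')/q').
  step 1: m=25, q=50, a=1
  step 2: m=25, q=1, a=50
a_2 = 2*a_0 = 50, so the period closes here.
sqrt(675) = [25; 1, 50]
Period length = 2

2


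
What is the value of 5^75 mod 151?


p = 151 is prime and the exponent is (p-1)/2 = 75, so by Euler's criterion 5^75 = (5/151) = +1 or -1 mod 151.
Compute by square-and-multiply:
  75 = 64 + 8 + 2 + 1 (binary 1001011)
  Repeated squaring mod 151: 5^1 = 5, 5^2 = 25, 5^4 = 21, 5^8 = 139, 5^16 = 144, 5^32 = 49, 5^64 = 136
  5^75 = 5^64 * 5^8 * 5^2 * 5^1 = 136 * 139 * 25 * 5 mod 151
    136 * 139 = 18904 = 29 mod 151
    29 * 25 = 725 = 121 mod 151
    121 * 5 = 605 = 1 mod 151
  5^75 = 1 mod 151
Result 1: 5 is a quadratic residue mod 151.
5^75 mod 151 = 1

1


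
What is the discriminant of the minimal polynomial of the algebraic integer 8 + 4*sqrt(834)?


The element 8 + 4*sqrt(834) has minimal polynomial:
x^2 - 16*x - 13280
Discriminant = (-16)^2 - 4*(-13280)
= 256 + 53120
= 53376

53376


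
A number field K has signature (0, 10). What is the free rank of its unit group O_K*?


By Dirichlet's unit theorem:
rank = r1 + r2 - 1
= 0 + 10 - 1
= 9

9


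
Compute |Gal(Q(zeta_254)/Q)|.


|Gal(Q(zeta_254)/Q)| = phi(254)
= 126

126


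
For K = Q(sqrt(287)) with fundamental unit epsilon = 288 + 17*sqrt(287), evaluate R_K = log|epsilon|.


epsilon = 288 + 17*sqrt(287)
= 575.9983
R = ln(575.9983)
= 6.3561

6.3561


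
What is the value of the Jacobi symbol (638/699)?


Compute (638/699) via quadratic reciprocity:
  pull out 2: (2/699) = -1  (since 699 mod 8 = 3)
  reciprocity: (319/699) -> -(699/319)
  reduce: (61/319)
  reciprocity: (61/319) -> +(319/61)
  reduce: (14/61)
  pull out 2: (2/61) = -1  (since 61 mod 8 = 5)
  reciprocity: (7/61) -> +(61/7)
  reduce: (5/7)
  reciprocity: (5/7) -> +(7/5)
  reduce: (2/5)
  pull out 2: (2/5) = -1  (since 5 mod 8 = 5)
  (1/5) = 1
Product of signs = 1

1


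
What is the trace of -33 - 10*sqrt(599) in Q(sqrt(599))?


Tr(a + b*sqrt(d)) = (a + b*sqrt(d)) + (a - b*sqrt(d)) = 2a
= 2 * (-33)
= -66

-66


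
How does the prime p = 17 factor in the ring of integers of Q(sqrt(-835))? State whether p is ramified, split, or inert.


K = Q(sqrt(-835)). Since d mod 4 = 1, disc(K) = -835.
Check p | disc: -835 mod 17 = 15.
p does not divide disc. Compute Legendre symbol (d/p):
15^((17-1)/2) mod 17 = 1
(d/p) = 1, so p splits: (p) = P*P' with e=1, f=1, g=2.
Therefore p is split.

split


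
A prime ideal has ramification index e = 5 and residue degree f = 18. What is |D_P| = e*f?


|D_P| = e * f
= 5 * 18
= 90

90


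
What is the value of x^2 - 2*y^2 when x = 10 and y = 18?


x^2 - d*y^2
= 10^2 - 2*18^2
= 100 - 648
= -548

-548


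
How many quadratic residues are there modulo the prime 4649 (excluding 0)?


For prime p, the number of non-zero quadratic residues is (p-1)/2.
= (4649-1)/2
= 2324

2324


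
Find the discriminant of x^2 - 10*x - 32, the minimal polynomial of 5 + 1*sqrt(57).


The element 5 + 1*sqrt(57) has minimal polynomial:
x^2 - 10*x - 32
Discriminant = (-10)^2 - 4*(-32)
= 100 + 128
= 228

228


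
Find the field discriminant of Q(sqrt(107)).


For K = Q(sqrt(d)) with d squarefree: disc(K) = d if d = 1 mod 4, and disc(K) = 4d if d = 2 or 3 mod 4.
Here d = 107, and d mod 4 = 3.
d = 3 mod 4, not 1 (O_K = Z[sqrt(d)]), so disc(K) = 4d = 4 * (107) = 428

428


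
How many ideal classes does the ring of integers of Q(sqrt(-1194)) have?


K = Q(sqrt(-1194)). d mod 4 = 2, so D = disc(K) = 4d = -4776
h(K) equals the number of primitive reduced positive-definite forms (a, b, c) = a*x^2 + b*x*y + c*y^2 with b^2 - 4ac = D,
where reduced means |b| <= a <= c, with b >= 0 whenever |b| = a or a = c, and primitive means gcd(a, b, c) = 1.
Reduced forces 3a^2 <= |D| = 4776, so 1 <= a <= 39; b must have the parity of D, and c = (b^2 - D)/(4a) must be an integer >= a.
Enumerate a = 1..39, b in [-a, a]:
  a=1: (1, 0, 1194)  [1]
  a=2: (2, 0, 597)  [1]
  a=3: (3, 0, 398)  [1]
  a=4: none
  a=5: (5, -2, 239), (5, 2, 239)  [2]
  a=6: (6, 0, 199)  [1]
  a=7..9: none
  a=10: (10, -8, 121), (10, 8, 121)  [2]
  a=11: (11, -8, 110), (11, 8, 110)  [2]
  a=12..14: none
  a=15: (15, -12, 82), (15, 12, 82)  [2]
  a=16: none
  a=17: (17, -16, 74), (17, 16, 74)  [2]
  a=18..21: none
  a=22: (22, -8, 55), (22, 8, 55)  [2]
  a=23: (23, -10, 53), (23, 10, 53)  [2]
  a=24: none
  a=25: (25, -18, 51), (25, 18, 51)  [2]
  a=26..28: none
  a=29: (29, -26, 47), (29, 26, 47)  [2]
  a=30: (30, -12, 41), (30, 12, 41)  [2]
  a=31..32: none
  a=33: (33, -30, 43), (33, 30, 43)  [2]
  a=34: (34, -16, 37), (34, 16, 37)  [2]
  a=35..39: none
Total reduced forms: 1 + 1 + 1 + 2 + 1 + 2 + 2 + 2 + 2 + 2 + 2 + 2 + 2 + 2 + 2 + 2 = 28
h = 28

28


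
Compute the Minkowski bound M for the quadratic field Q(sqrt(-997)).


d = -997, d mod 4 = 3, so disc(K) = 4d = -3988; |disc(K)| = 3988
Imaginary quadratic field, so n = 2, s = r2 = 1, r1 = 0
M = (n!/n^n) * (4/pi)^s * sqrt(|disc(K)|) = (2!/2^2) * (4/pi)^1 * sqrt(3988)
= 0.5 * 1.273240 * 63.150614
= 40.2029

40.2029


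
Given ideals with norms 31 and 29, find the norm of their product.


N(IJ) = N(I) * N(J)
= 31 * 29
= 899

899


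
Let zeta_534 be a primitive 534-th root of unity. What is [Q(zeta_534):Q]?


The degree equals Euler's totient phi(534).
534 = 2 * 3 * 89
phi(534) = 176

176


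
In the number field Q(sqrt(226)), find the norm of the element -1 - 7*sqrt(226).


N(a + b*sqrt(d)) = a^2 - d*b^2
= (-1)^2 - (226)*(-7)^2
= 1 - 11074
= -11073

-11073


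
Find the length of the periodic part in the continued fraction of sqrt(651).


Run the CF algorithm for sqrt(651).
a_0 = floor(sqrt(651)) = 25; set m_0=0, q_0=1.
Recurrence: m' = q*a - m,  q' = (d - m'^2)/q,  a' = floor((a_0 + m')/q').
  step 1: m=25, q=26, a=1
  step 2: m=1, q=25, a=1
  step 3: m=24, q=3, a=16
  step 4: m=24, q=25, a=1
  step 5: m=1, q=26, a=1
  step 6: m=25, q=1, a=50
a_6 = 2*a_0 = 50, so the period closes here.
sqrt(651) = [25; 1, 1, 16, 1, 1, 50]
Period length = 6

6


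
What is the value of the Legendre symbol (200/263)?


p = 263 is prime, so compute (200/263) with the reciprocity algorithm (Jacobi-symbol steps: pull out 2s via (2/n), flip via reciprocity, reduce):
  pull out 2: (2/263) = +1  (since 263 mod 8 = 7)
  pull out 2: (2/263) = +1  (since 263 mod 8 = 7)
  pull out 2: (2/263) = +1  (since 263 mod 8 = 7)
  reciprocity: (25/263) -> +(263/25)
  reduce: (13/25)
  reciprocity: (13/25) -> +(25/13)
  reduce: (12/13)
  pull out 2: (2/13) = -1  (since 13 mod 8 = 5)
  pull out 2: (2/13) = -1  (since 13 mod 8 = 5)
  reciprocity: (3/13) -> +(13/3)
  reduce: (1/3)
  (1/3) = 1
Product of signs = 1
(200/263) = 1

1


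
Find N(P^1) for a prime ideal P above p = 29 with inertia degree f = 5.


N(P^a) = p^(a*f)
= 29^(1*5)
= 29^5
= 20511149

20511149


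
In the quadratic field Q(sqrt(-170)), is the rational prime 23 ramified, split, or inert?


K = Q(sqrt(-170)). Since d mod 4 = 2, disc(K) = -680.
Check p | disc: -680 mod 23 = 10.
p does not divide disc. Compute Legendre symbol (d/p):
14^((23-1)/2) mod 23 = -1
(d/p) = -1, so p is inert: (p) stays prime with e=1, f=2, g=1.
Therefore p is inert.

inert


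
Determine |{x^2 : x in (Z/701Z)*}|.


For prime p, the number of non-zero quadratic residues is (p-1)/2.
= (701-1)/2
= 350

350


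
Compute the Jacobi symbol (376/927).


Compute (376/927) via quadratic reciprocity:
  pull out 2: (2/927) = +1  (since 927 mod 8 = 7)
  pull out 2: (2/927) = +1  (since 927 mod 8 = 7)
  pull out 2: (2/927) = +1  (since 927 mod 8 = 7)
  reciprocity: (47/927) -> -(927/47)
  reduce: (34/47)
  pull out 2: (2/47) = +1  (since 47 mod 8 = 7)
  reciprocity: (17/47) -> +(47/17)
  reduce: (13/17)
  reciprocity: (13/17) -> +(17/13)
  reduce: (4/13)
  pull out 2: (2/13) = -1  (since 13 mod 8 = 5)
  pull out 2: (2/13) = -1  (since 13 mod 8 = 5)
  (1/13) = 1
Product of signs = -1

-1


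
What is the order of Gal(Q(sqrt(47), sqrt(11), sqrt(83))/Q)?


The 3 square roots of distinct primes are multiplicatively independent over Q,
so [K:Q] = 2^3 and Gal(K/Q) is isomorphic to (Z/2Z)^3.
|Gal| = 2^3 = 8

8


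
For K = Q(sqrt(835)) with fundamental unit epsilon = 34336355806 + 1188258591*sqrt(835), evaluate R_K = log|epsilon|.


epsilon = 34336355806 + 1188258591*sqrt(835)
= 6.8673e+10
R = ln(6.8673e+10)
= 24.9526

24.9526


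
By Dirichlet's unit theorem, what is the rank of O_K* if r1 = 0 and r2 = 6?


By Dirichlet's unit theorem:
rank = r1 + r2 - 1
= 0 + 6 - 1
= 5

5


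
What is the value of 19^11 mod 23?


p = 23 is prime and the exponent is (p-1)/2 = 11, so by Euler's criterion 19^11 = (19/23) = +1 or -1 mod 23.
Compute by square-and-multiply:
  11 = 8 + 2 + 1 (binary 1011)
  Repeated squaring mod 23: 19^1 = 19, 19^2 = 16, 19^4 = 3, 19^8 = 9
  19^11 = 19^8 * 19^2 * 19^1 = 9 * 16 * 19 mod 23
    9 * 16 = 144 = 6 mod 23
    6 * 19 = 114 = 22 mod 23
  19^11 = 22 mod 23
Result 22 = p - 1 = -1 mod 23: 19 is a quadratic non-residue mod 23. As a residue in [0, p-1] the value is 22.
19^11 mod 23 = 22

22


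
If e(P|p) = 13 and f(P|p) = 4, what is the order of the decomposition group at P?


|D_P| = e * f
= 13 * 4
= 52

52


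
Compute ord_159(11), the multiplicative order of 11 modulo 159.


We want ord_159(11), the smallest k >= 1 with 11^k = 1 mod 159.
n = 159 = 3 * 53, phi(159) = 104; the order divides phi(n).
Divisors of 104: 1, 2, 4, 8, 13, 26, 52, 104
Repeated squaring mod 159: 11^1 = 11, 11^2 = 121, 11^4 = 13, 11^8 = 10, 11^16 = 100, 11^32 = 142, 11^64 = 130
Test divisors in increasing order:
  k=1: 11^1 = 11 mod 159
  k=2: 11^2 = 121 mod 159
  k=4: 11^4 = 13 mod 159
  k=8: 11^8 = 10 mod 159
  k=13: 11^13 = 10 * 13 * 11 = 158 mod 159
  k=26: 11^26 = 100 * 10 * 121 = 1 mod 159  <- first divisor giving 1
Order = 26

26


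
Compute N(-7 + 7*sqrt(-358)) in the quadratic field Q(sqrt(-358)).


N(a + b*sqrt(d)) = a^2 - d*b^2
= (-7)^2 - (-358)*(7)^2
= 49 + 17542
= 17591

17591


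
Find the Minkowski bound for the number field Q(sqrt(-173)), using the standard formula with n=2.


d = -173, d mod 4 = 3, so disc(K) = 4d = -692; |disc(K)| = 692
Imaginary quadratic field, so n = 2, s = r2 = 1, r1 = 0
M = (n!/n^n) * (4/pi)^s * sqrt(|disc(K)|) = (2!/2^2) * (4/pi)^1 * sqrt(692)
= 0.5 * 1.273240 * 26.305893
= 16.7469

16.7469


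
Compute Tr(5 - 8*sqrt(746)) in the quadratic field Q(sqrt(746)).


Tr(a + b*sqrt(d)) = (a + b*sqrt(d)) + (a - b*sqrt(d)) = 2a
= 2 * (5)
= 10

10


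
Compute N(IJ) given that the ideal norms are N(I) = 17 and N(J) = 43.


N(IJ) = N(I) * N(J)
= 17 * 43
= 731

731


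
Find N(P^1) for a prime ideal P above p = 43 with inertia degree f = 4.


N(P^a) = p^(a*f)
= 43^(1*4)
= 43^4
= 3418801

3418801


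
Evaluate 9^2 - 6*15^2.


x^2 - d*y^2
= 9^2 - 6*15^2
= 81 - 1350
= -1269

-1269


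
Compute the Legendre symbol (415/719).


p = 719 is prime, so compute (415/719) with the reciprocity algorithm (Jacobi-symbol steps: pull out 2s via (2/n), flip via reciprocity, reduce):
  reciprocity: (415/719) -> -(719/415)
  reduce: (304/415)
  pull out 2: (2/415) = +1  (since 415 mod 8 = 7)
  pull out 2: (2/415) = +1  (since 415 mod 8 = 7)
  pull out 2: (2/415) = +1  (since 415 mod 8 = 7)
  pull out 2: (2/415) = +1  (since 415 mod 8 = 7)
  reciprocity: (19/415) -> -(415/19)
  reduce: (16/19)
  pull out 2: (2/19) = -1  (since 19 mod 8 = 3)
  pull out 2: (2/19) = -1  (since 19 mod 8 = 3)
  pull out 2: (2/19) = -1  (since 19 mod 8 = 3)
  pull out 2: (2/19) = -1  (since 19 mod 8 = 3)
  (1/19) = 1
Product of signs = 1
(415/719) = 1

1


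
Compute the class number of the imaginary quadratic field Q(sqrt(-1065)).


K = Q(sqrt(-1065)). d mod 4 = 3, so D = disc(K) = 4d = -4260
h(K) equals the number of primitive reduced positive-definite forms (a, b, c) = a*x^2 + b*x*y + c*y^2 with b^2 - 4ac = D,
where reduced means |b| <= a <= c, with b >= 0 whenever |b| = a or a = c, and primitive means gcd(a, b, c) = 1.
Reduced forces 3a^2 <= |D| = 4260, so 1 <= a <= 37; b must have the parity of D, and c = (b^2 - D)/(4a) must be an integer >= a.
Enumerate a = 1..37, b in [-a, a]:
  a=1: (1, 0, 1065)  [1]
  a=2: (2, 2, 533)  [1]
  a=3: (3, 0, 355)  [1]
  a=4: none
  a=5: (5, 0, 213)  [1]
  a=6: (6, 6, 179)  [1]
  a=7..9: none
  a=10: (10, 10, 109)  [1]
  a=11..12: none
  a=13: (13, -2, 82), (13, 2, 82)  [2]
  a=14: none
  a=15: (15, 0, 71)  [1]
  a=16..22: none
  a=23: (23, -8, 47), (23, 8, 47)  [2]
  a=24..25: none
  a=26: (26, -2, 41), (26, 2, 41)  [2]
  a=27..29: none
  a=30: (30, 30, 43)  [1]
  a=31: (31, -24, 39), (31, 24, 39)  [2]
  a=32..37: none
Total reduced forms: 1 + 1 + 1 + 1 + 1 + 1 + 2 + 1 + 2 + 2 + 1 + 2 = 16
h = 16

16


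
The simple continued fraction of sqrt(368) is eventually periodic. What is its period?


Run the CF algorithm for sqrt(368).
a_0 = floor(sqrt(368)) = 19; set m_0=0, q_0=1.
Recurrence: m' = q*a - m,  q' = (d - m'^2)/q,  a' = floor((a_0 + m')/q').
  step 1: m=19, q=7, a=5
  step 2: m=16, q=16, a=2
  step 3: m=16, q=7, a=5
  step 4: m=19, q=1, a=38
a_4 = 2*a_0 = 38, so the period closes here.
sqrt(368) = [19; 5, 2, 5, 38]
Period length = 4

4


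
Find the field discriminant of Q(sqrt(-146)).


For K = Q(sqrt(d)) with d squarefree: disc(K) = d if d = 1 mod 4, and disc(K) = 4d if d = 2 or 3 mod 4.
Here d = -146, and d mod 4 = 2.
d = 2 mod 4, not 1 (O_K = Z[sqrt(d)]), so disc(K) = 4d = 4 * (-146) = -584

-584


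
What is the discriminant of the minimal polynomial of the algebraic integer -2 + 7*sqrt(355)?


The element -2 + 7*sqrt(355) has minimal polynomial:
x^2 + 4*x - 17391
Discriminant = (4)^2 - 4*(-17391)
= 16 + 69564
= 69580

69580


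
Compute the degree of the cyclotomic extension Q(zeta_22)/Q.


The degree equals Euler's totient phi(22).
22 = 2 * 11
phi(22) = 10

10


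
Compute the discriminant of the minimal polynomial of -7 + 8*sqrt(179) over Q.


The element -7 + 8*sqrt(179) has minimal polynomial:
x^2 + 14*x - 11407
Discriminant = (14)^2 - 4*(-11407)
= 196 + 45628
= 45824

45824


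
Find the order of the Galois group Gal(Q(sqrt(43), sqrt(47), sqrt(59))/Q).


The 3 square roots of distinct primes are multiplicatively independent over Q,
so [K:Q] = 2^3 and Gal(K/Q) is isomorphic to (Z/2Z)^3.
|Gal| = 2^3 = 8

8


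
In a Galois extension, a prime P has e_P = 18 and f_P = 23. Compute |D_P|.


|D_P| = e * f
= 18 * 23
= 414

414


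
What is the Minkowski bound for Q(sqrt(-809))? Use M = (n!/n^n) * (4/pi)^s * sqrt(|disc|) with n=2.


d = -809, d mod 4 = 3, so disc(K) = 4d = -3236; |disc(K)| = 3236
Imaginary quadratic field, so n = 2, s = r2 = 1, r1 = 0
M = (n!/n^n) * (4/pi)^s * sqrt(|disc(K)|) = (2!/2^2) * (4/pi)^1 * sqrt(3236)
= 0.5 * 1.273240 * 56.885851
= 36.2147

36.2147


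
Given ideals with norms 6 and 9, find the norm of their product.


N(IJ) = N(I) * N(J)
= 6 * 9
= 54

54


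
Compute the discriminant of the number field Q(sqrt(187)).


For K = Q(sqrt(d)) with d squarefree: disc(K) = d if d = 1 mod 4, and disc(K) = 4d if d = 2 or 3 mod 4.
Here d = 187, and d mod 4 = 3.
d = 3 mod 4, not 1 (O_K = Z[sqrt(d)]), so disc(K) = 4d = 4 * (187) = 748

748


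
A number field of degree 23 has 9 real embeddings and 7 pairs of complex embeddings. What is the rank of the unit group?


By Dirichlet's unit theorem:
rank = r1 + r2 - 1
= 9 + 7 - 1
= 15

15


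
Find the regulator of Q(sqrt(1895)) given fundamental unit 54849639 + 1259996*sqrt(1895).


epsilon = 54849639 + 1259996*sqrt(1895)
= 1.0970e+08
R = ln(1.0970e+08)
= 18.5133

18.5133


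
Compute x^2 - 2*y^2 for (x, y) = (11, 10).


x^2 - d*y^2
= 11^2 - 2*10^2
= 121 - 200
= -79

-79


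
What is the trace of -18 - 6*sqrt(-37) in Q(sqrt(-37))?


Tr(a + b*sqrt(d)) = (a + b*sqrt(d)) + (a - b*sqrt(d)) = 2a
= 2 * (-18)
= -36

-36


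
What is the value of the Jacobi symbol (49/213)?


Compute (49/213) via quadratic reciprocity:
  reciprocity: (49/213) -> +(213/49)
  reduce: (17/49)
  reciprocity: (17/49) -> +(49/17)
  reduce: (15/17)
  reciprocity: (15/17) -> +(17/15)
  reduce: (2/15)
  pull out 2: (2/15) = +1  (since 15 mod 8 = 7)
  (1/15) = 1
Product of signs = 1

1


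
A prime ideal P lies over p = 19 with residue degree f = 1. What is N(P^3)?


N(P^a) = p^(a*f)
= 19^(3*1)
= 19^3
= 6859

6859


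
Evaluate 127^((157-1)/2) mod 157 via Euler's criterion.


p = 157 is prime and the exponent is (p-1)/2 = 78, so by Euler's criterion 127^78 = (127/157) = +1 or -1 mod 157.
Compute by square-and-multiply:
  78 = 64 + 8 + 4 + 2 (binary 1001110)
  Repeated squaring mod 157: 127^1 = 127, 127^2 = 115, 127^4 = 37, 127^8 = 113, 127^16 = 52, 127^32 = 35, 127^64 = 126
  127^78 = 127^64 * 127^8 * 127^4 * 127^2 = 126 * 113 * 37 * 115 mod 157
    126 * 113 = 14238 = 108 mod 157
    108 * 37 = 3996 = 71 mod 157
    71 * 115 = 8165 = 1 mod 157
  127^78 = 1 mod 157
Result 1: 127 is a quadratic residue mod 157.
127^78 mod 157 = 1

1


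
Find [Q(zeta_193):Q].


The degree equals Euler's totient phi(193).
193 = 193
phi(193) = 192

192


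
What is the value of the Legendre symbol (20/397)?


p = 397 is prime, so compute (20/397) with the reciprocity algorithm (Jacobi-symbol steps: pull out 2s via (2/n), flip via reciprocity, reduce):
  pull out 2: (2/397) = -1  (since 397 mod 8 = 5)
  pull out 2: (2/397) = -1  (since 397 mod 8 = 5)
  reciprocity: (5/397) -> +(397/5)
  reduce: (2/5)
  pull out 2: (2/5) = -1  (since 5 mod 8 = 5)
  (1/5) = 1
Product of signs = -1
(20/397) = -1

-1


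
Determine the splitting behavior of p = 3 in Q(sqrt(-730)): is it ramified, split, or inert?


K = Q(sqrt(-730)). Since d mod 4 = 2, disc(K) = -2920.
Check p | disc: -2920 mod 3 = 2.
p does not divide disc. Compute Legendre symbol (d/p):
2^((3-1)/2) mod 3 = -1
(d/p) = -1, so p is inert: (p) stays prime with e=1, f=2, g=1.
Therefore p is inert.

inert


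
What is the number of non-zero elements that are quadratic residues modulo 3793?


For prime p, the number of non-zero quadratic residues is (p-1)/2.
= (3793-1)/2
= 1896

1896


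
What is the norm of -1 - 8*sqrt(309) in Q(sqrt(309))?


N(a + b*sqrt(d)) = a^2 - d*b^2
= (-1)^2 - (309)*(-8)^2
= 1 - 19776
= -19775

-19775


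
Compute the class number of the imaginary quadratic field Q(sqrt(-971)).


K = Q(sqrt(-971)). d mod 4 = 1, so D = disc(K) = d = -971
h(K) equals the number of primitive reduced positive-definite forms (a, b, c) = a*x^2 + b*x*y + c*y^2 with b^2 - 4ac = D,
where reduced means |b| <= a <= c, with b >= 0 whenever |b| = a or a = c, and primitive means gcd(a, b, c) = 1.
Reduced forces 3a^2 <= |D| = 971, so 1 <= a <= 17; b must have the parity of D, and c = (b^2 - D)/(4a) must be an integer >= a.
Enumerate a = 1..17, b in [-a, a]:
  a=1: (1, 1, 243)  [1]
  a=2: none
  a=3: (3, -1, 81), (3, 1, 81)  [2]
  a=4: none
  a=5: (5, -3, 49), (5, 3, 49)  [2]
  a=6: none
  a=7: (7, -3, 35), (7, 3, 35)  [2]
  a=8: none
  a=9: (9, -1, 27), (9, 1, 27)  [2]
  a=10..12: none
  a=13: (13, -11, 21), (13, 11, 21)  [2]
  a=14: none
  a=15: (15, -13, 19), (15, -7, 17), (15, 7, 17), (15, 13, 19)  [4]
  a=16..17: none
Total reduced forms: 1 + 2 + 2 + 2 + 2 + 2 + 4 = 15
h = 15

15


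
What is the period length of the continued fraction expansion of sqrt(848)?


Run the CF algorithm for sqrt(848).
a_0 = floor(sqrt(848)) = 29; set m_0=0, q_0=1.
Recurrence: m' = q*a - m,  q' = (d - m'^2)/q,  a' = floor((a_0 + m')/q').
  step 1: m=29, q=7, a=8
  step 2: m=27, q=17, a=3
  step 3: m=24, q=16, a=3
  step 4: m=24, q=17, a=3
  step 5: m=27, q=7, a=8
  step 6: m=29, q=1, a=58
a_6 = 2*a_0 = 58, so the period closes here.
sqrt(848) = [29; 8, 3, 3, 3, 8, 58]
Period length = 6

6


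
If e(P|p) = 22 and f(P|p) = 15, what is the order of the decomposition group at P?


|D_P| = e * f
= 22 * 15
= 330

330


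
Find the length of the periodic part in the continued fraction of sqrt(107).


Run the CF algorithm for sqrt(107).
a_0 = floor(sqrt(107)) = 10; set m_0=0, q_0=1.
Recurrence: m' = q*a - m,  q' = (d - m'^2)/q,  a' = floor((a_0 + m')/q').
  step 1: m=10, q=7, a=2
  step 2: m=4, q=13, a=1
  step 3: m=9, q=2, a=9
  step 4: m=9, q=13, a=1
  step 5: m=4, q=7, a=2
  step 6: m=10, q=1, a=20
a_6 = 2*a_0 = 20, so the period closes here.
sqrt(107) = [10; 2, 1, 9, 1, 2, 20]
Period length = 6

6


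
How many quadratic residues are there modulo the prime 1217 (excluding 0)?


For prime p, the number of non-zero quadratic residues is (p-1)/2.
= (1217-1)/2
= 608

608


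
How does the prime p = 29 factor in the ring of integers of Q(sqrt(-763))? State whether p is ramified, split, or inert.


K = Q(sqrt(-763)). Since d mod 4 = 1, disc(K) = -763.
Check p | disc: -763 mod 29 = 20.
p does not divide disc. Compute Legendre symbol (d/p):
20^((29-1)/2) mod 29 = 1
(d/p) = 1, so p splits: (p) = P*P' with e=1, f=1, g=2.
Therefore p is split.

split


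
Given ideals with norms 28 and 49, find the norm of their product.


N(IJ) = N(I) * N(J)
= 28 * 49
= 1372

1372


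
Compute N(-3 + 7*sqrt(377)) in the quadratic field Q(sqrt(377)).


N(a + b*sqrt(d)) = a^2 - d*b^2
= (-3)^2 - (377)*(7)^2
= 9 - 18473
= -18464

-18464


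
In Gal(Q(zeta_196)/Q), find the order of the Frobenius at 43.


The Frobenius at p in Gal(Q(zeta_n)/Q) = (Z/nZ)* is the class of p, so its order is ord_196(43), the smallest k >= 1 with 43^k = 1 mod 196.
n = 196 = 2^2 * 7^2, phi(196) = 84; the order divides phi(n).
Divisors of 84: 1, 2, 3, 4, 6, 7, 12, 14, 21, 28, 42, 84
Repeated squaring mod 196: 43^1 = 43, 43^2 = 85, 43^4 = 169, 43^8 = 141, 43^16 = 85, 43^32 = 169, 43^64 = 141
Test divisors in increasing order:
  k=1: 43^1 = 43 mod 196
  k=2: 43^2 = 85 mod 196
  k=3: 43^3 = 85 * 43 = 127 mod 196
  k=4: 43^4 = 169 mod 196
  k=6: 43^6 = 169 * 85 = 57 mod 196
  k=7: 43^7 = 169 * 85 * 43 = 99 mod 196
  k=12: 43^12 = 141 * 169 = 113 mod 196
  k=14: 43^14 = 141 * 169 * 85 = 1 mod 196  <- first divisor giving 1
Order = 14

14
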